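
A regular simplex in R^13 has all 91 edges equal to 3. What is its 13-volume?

V = (3^13 / 13!) · √((13+1) / 2^13) ≈ 1.05844e-05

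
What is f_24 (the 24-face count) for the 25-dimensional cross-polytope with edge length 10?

f_24(25-orthoplex) = 2^25 · (25 choose 25) = 33554432.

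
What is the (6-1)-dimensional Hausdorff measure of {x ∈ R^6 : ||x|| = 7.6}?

The surface area of an n-ball is 2π^(n/2) r^(n-1) / Γ(n/2). For n=6, r=7.6: 786172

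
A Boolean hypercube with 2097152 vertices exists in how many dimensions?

Since 2^n = 2097152, we have n = 21.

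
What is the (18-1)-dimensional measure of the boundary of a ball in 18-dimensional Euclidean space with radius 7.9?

The surface area of an n-ball is 2π^(n/2) r^(n-1) / Γ(n/2). For n=18, r=7.9: 2.68855e+15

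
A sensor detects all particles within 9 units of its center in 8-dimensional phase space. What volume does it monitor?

V_8(9) = π^(8/2) · (9)^8 / Γ(8/2 + 1) = 14348907·π^4/8 ≈ 1.74714e+08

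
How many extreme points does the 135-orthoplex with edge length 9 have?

The 135-dimensional cross-polytope has 2n = 2·135 = 270 vertices.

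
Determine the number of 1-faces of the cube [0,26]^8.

f_1(8-cube) = (8 choose 1) · 2^7 = 1024.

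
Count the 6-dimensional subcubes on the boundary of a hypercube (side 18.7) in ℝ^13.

f_6(13-cube) = (13 choose 6) · 2^7 = 219648.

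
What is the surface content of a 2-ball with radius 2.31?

|∂B_2(2.31)| = 2πr = 2π·2.31 ≈ 14.5142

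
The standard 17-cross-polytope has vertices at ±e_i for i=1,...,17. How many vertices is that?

An n-cross-polytope has 2n vertices; here n = 17, giving 34.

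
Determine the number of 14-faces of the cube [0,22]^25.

Number of 14-faces = C(25,14) · 2^(25-14) = 4457400 · 2048 = 9128755200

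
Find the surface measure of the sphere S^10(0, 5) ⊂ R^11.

S_11(5) = 2·π^(11/2)·(5)^10 / Γ(11/2) = 125000000·π^5/189 ≈ 2.02394e+08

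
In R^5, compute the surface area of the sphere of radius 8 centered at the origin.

S = n·V_n(r)/r = 5·V_5(8)/8 (volume-to-surface relation), giving 32768·π^2/3 ≈ 107802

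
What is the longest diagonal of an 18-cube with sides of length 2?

d = √(2² + 2² + ... + 2²) [18 terms] = √(18·2²) = 2√18 ≈ 8.48528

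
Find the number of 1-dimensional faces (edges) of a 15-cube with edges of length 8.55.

An n-cube has n·2^(n-1) edges. With n = 15: 15·16384 = 245760.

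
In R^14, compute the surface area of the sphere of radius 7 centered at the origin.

The surface area of an n-ball is 2π^(n/2) r^(n-1) / Γ(n/2). For n=14, r=7: 96889010407·π^7/360 ≈ 8.1287e+11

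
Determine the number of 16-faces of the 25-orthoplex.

Number of 16-faces = 2^(16+1) · C(25,16+1) = 131072 · 1081575 = 141764198400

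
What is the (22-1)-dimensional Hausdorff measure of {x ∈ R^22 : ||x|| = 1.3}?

S = n·V_n(r)/r = 22·V_22(1.3)/1.3 (volume-to-surface relation), giving 40.0614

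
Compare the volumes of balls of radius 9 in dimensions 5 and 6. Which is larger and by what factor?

V_5(9) ≈ 310821, V_6(9) ≈ 2.74633e+06. The 6-ball is larger by a factor of 8.836.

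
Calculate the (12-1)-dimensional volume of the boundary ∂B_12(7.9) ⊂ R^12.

S = n·V_n(r)/r = 12·V_12(7.9)/7.9 (volume-to-surface relation), giving 1.19852e+11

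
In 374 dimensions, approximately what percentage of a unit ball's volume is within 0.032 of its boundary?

1 - (1-0.032)^374 ≈ 0.999995 ≈ 99.999478%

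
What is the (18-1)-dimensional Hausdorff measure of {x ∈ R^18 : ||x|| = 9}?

|∂B_18(9)| = 1853020188851841·π^9/2240 ≈ 2.46593e+16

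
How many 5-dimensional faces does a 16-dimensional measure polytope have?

f_5(16-cube) = (16 choose 5) · 2^11 = 8945664.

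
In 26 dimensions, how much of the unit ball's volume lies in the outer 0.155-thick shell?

1 - (1-0.155)^26 ≈ 0.987461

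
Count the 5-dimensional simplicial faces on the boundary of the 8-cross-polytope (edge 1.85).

Each 5-face is the convex hull of 6 vertices, one chosen as ±e_i from each of 6 distinct axes: 2^6·C(8,6) = 1792.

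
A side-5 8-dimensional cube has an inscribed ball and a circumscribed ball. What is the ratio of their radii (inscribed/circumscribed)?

For an n-cube of any side s, the inradius is s/2 and the circumradius is s√n/2, so the ratio is 1/√8 ≈ 0.353553.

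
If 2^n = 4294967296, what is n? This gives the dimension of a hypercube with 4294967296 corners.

2^n = 4294967296 ⇒ n = log_2(4294967296) = 32.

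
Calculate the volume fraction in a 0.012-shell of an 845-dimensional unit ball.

1 - (1-0.012)^845 ≈ 0.999963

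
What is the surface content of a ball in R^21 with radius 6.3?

S_21(6.3) = 2·π^(21/2)·(6.3)^20 / Γ(21/2) ≈ 2.8417e+15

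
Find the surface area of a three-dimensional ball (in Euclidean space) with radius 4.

S_3(4) = 2·π^(3/2)·(4)^2 / Γ(3/2) = 4πr² = 4π·(4)² ≈ 201.062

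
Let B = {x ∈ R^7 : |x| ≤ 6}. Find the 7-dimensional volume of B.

Volume = π^{7/2}·(6)^7/Γ(9/2) = 1492992·π^3/35 ≈ 1.32263e+06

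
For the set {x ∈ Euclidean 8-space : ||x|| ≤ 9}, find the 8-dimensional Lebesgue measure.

Volume = π^{8/2}·(9)^8/Γ(5) = 14348907·π^4/8 ≈ 1.74714e+08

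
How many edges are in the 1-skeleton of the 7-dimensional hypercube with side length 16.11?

An n-cube has n·2^(n-1) edges. With n = 7: 7·64 = 448.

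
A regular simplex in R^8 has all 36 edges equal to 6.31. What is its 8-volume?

V_8 = √(9) · 6.31^8 / (8! · 2^(8/2)) ≈ 11.6873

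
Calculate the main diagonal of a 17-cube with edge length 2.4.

||(2.4,2.4,...,2.4)|| = √(17)·2.4 ≈ 9.89545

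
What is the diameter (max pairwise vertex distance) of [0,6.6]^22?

d = √(6.6² + 6.6² + ... + 6.6²) [22 terms] = √(22·6.6²) = 6.6√22 ≈ 30.9567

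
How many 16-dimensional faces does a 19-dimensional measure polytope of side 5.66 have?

Number of 16-faces = C(19,16) · 2^(19-16) = 969 · 8 = 7752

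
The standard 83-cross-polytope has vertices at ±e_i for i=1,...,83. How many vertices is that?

The vertices are ±e_1, ..., ±e_83, so there are 2·83 = 166.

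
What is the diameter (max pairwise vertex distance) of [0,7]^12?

Diagonal = √12 · 7 ≈ 24.2487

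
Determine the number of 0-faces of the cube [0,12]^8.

Choose 0 of 8 axes to span the face (C(8,0) = 1 way), then fix each of the remaining 8 coordinates at one of its two extreme values (2^8 = 256 ways): 1·256 = 256.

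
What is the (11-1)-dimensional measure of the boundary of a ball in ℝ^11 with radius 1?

|∂B_11(1)| = 64·π^5/945 ≈ 20.7251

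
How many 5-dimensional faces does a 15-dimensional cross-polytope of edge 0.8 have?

Each 5-face is the convex hull of 6 vertices, one chosen as ±e_i from each of 6 distinct axes: 2^6·C(15,6) = 320320.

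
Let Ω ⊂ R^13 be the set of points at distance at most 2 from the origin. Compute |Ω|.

V_13(2) = π^(13/2) · (2)^13 / Γ(13/2 + 1) = 1048576·π^6/135135 ≈ 7459.87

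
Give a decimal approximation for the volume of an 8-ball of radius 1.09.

V_8(1.09) = π^(8/2) · (1.09)^8 / Γ(8/2 + 1) ≈ 8.08724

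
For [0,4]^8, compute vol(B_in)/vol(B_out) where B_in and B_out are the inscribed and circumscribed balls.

Volume scales as r^n, and r_in/r_out = 1/√8, giving (1/√8)^8 ≈ 0.000244141.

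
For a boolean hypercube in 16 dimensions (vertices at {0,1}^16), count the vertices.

An n-cube has 2^n vertices; for n = 16 that is 2^16 = 65536.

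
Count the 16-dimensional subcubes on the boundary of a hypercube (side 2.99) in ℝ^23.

An n-cube has C(n,k)·2^(n-k) k-faces. Here C(23,16)·2^7 = 245157·128 = 31380096.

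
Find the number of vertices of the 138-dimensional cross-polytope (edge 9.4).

Number of vertices = 2n = 276.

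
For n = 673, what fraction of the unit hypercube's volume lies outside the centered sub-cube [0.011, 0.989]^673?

1 - (1 - 2·0.011)^673 = 1 - 0.978^673 ≈ 0.9999996852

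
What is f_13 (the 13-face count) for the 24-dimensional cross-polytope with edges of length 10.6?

f_13(24-orthoplex) = 2^14 · (24 choose 14) = 32133218304.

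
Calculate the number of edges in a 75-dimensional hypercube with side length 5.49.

Each of the 2^75 = 37778931862957161709568 vertices has degree 75; total edges = 75·2^75/2 = 1416709944860893564108800.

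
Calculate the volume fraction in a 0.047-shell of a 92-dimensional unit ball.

Shell fraction = 1 - (1-0.047)^92 ≈ 0.988073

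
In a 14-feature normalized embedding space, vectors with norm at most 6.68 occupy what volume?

The n-ball volume is π^(n/2)·r^n/Γ(n/2+1). With n=14, r=6.68: V ≈ 2.111e+11.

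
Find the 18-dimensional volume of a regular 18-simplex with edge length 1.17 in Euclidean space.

V = (1.17^18 / 18!) · √((18+1) / 2^18) ≈ 2.24446e-17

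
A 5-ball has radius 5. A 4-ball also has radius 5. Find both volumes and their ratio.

V_5(5) ≈ 16449.3. V_4(5) ≈ 3084.25. Ratio V_5/V_4 ≈ 5.333.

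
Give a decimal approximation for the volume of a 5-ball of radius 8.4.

Volume = π^{5/2}·(8.4)^5/Γ(7/2) ≈ 220138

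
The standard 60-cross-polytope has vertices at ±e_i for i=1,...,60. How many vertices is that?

The vertices are ±e_1, ..., ±e_60, so there are 2·60 = 120.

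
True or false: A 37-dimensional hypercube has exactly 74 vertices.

False. The 37-cube has 2^37 = 137438953472 vertices.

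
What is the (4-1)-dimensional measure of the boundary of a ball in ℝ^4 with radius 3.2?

S = n·V_n(r)/r = 4·V_4(3.2)/3.2 (volume-to-surface relation), giving 646.814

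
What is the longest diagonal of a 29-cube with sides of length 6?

||(6,6,...,6)|| = √(29)·6 ≈ 32.311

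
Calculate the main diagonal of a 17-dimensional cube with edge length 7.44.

The space diagonal of an n-cube of side s is s√n. Here 7.44·√17 ≈ 30.6759.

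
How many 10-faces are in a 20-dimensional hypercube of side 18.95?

Number of 10-faces = C(20,10) · 2^(20-10) = 184756 · 1024 = 189190144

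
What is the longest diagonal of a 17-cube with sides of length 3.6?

Diagonal = √17 · 3.6 ≈ 14.8432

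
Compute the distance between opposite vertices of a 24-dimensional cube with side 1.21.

Diagonal = √24 · 1.21 ≈ 5.92777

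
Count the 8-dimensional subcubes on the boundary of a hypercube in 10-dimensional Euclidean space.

f_8(10-cube) = (10 choose 8) · 2^2 = 180.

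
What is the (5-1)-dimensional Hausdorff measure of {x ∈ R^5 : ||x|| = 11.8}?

S = n·V_n(r)/r = 5·V_5(11.8)/11.8 (volume-to-surface relation), giving 510266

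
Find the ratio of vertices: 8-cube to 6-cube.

The 8-cube has 2^8 = 256 vertices. The 6-cube has 2^6 = 64 vertices. Ratio: 256/64 = 4.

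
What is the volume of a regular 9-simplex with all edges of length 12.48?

V = (12.48^9 / 9!) · √((9+1) / 2^9) ≈ 2828.35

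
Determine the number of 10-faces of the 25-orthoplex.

f_10(25-orthoplex) = 2^11 · (25 choose 11) = 9128755200.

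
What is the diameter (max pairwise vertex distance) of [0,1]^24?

Diagonal = √24 · 1 ≈ 4.89898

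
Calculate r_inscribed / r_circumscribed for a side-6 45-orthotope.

r_in / r_out = (6/2) / (6√45/2) = 1/√45 ≈ 0.149071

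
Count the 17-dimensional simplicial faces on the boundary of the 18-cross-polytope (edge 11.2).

f_17(18-orthoplex) = 2^18 · (18 choose 18) = 262144.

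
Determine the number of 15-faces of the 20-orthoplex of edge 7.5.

Number of 15-faces = 2^(15+1) · C(20,15+1) = 65536 · 4845 = 317521920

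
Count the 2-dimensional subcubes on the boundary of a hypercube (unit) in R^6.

An n-cube has C(n,k)·2^(n-k) k-faces. Here C(6,2)·2^4 = 15·16 = 240.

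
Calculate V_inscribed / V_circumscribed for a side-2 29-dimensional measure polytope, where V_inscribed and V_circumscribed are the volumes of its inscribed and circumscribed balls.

Volume scales as r^n, and r_in/r_out = 1/√29, giving (1/√29)^29 ≈ 6.24064e-22.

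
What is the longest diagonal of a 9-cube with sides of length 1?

The space diagonal of an n-cube of side s is s√n. Here 1·√9 = 3.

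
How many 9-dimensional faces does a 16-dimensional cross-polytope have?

Each 9-face is the convex hull of 10 vertices, one chosen as ±e_i from each of 10 distinct axes: 2^10·C(16,10) = 8200192.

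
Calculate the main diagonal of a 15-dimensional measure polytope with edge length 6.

Diagonal = √15 · 6 ≈ 23.2379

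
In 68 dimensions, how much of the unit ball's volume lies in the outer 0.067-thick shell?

Shell fraction = 1 - (1-0.067)^68 ≈ 0.991047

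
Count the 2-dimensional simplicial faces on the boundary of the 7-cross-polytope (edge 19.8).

f_2(7-orthoplex) = 2^3 · (7 choose 3) = 280.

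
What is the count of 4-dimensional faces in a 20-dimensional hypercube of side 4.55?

f_4(20-cube) = (20 choose 4) · 2^16 = 317521920.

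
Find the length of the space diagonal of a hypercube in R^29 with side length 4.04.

||(4.04,4.04,...,4.04)|| = √(29)·4.04 ≈ 21.7561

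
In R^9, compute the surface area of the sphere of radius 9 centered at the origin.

The surface area of an n-ball is 2π^(n/2) r^(n-1) / Γ(n/2). For n=9, r=9: 459165024·π^4/35 ≈ 1.27791e+09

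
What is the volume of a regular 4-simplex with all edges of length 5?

Volume = 5^4 · √(5/2^4) / 4! ≈ 14.5577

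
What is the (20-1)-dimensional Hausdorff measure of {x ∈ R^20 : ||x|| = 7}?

S_20(7) = 2·π^(20/2)·(7)^19 / Γ(20/2) = 1628413597910449·π^10/25920 ≈ 5.8834e+15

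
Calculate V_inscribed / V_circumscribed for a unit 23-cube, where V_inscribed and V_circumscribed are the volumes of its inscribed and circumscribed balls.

The radii are 1/2 and 1√23/2, so the volume ratio is (1/√23)^23 = 23^{-23/2} ≈ 2.18842e-16.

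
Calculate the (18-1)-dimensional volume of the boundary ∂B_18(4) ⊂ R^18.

S = n·V_n(r)/r = 18·V_18(4)/4 (volume-to-surface relation), giving 268435456·π^9/315 ≈ 2.54026e+10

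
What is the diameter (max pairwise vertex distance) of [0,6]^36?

||(6,6,...,6)|| = √(36)·6 = 36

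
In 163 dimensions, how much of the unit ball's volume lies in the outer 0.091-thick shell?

Shell fraction = 1 - (1-0.091)^163 ≈ 0.9999998238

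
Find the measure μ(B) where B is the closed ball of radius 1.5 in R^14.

The n-ball volume is π^(n/2)·r^n/Γ(n/2+1). With n=14, r=1.5: V = 531441·π^7/9175040 ≈ 174.943.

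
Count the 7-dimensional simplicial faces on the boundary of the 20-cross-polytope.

Number of 7-faces = 2^(7+1) · C(20,7+1) = 256 · 125970 = 32248320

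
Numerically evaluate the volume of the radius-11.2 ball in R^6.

The n-ball volume is π^(n/2)·r^n/Γ(n/2+1). With n=6, r=11.2: V ≈ 1.02001e+07.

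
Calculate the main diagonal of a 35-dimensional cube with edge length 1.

||(1,1,...,1)|| = √(35)·1 ≈ 5.91608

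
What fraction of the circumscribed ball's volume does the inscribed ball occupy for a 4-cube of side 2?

The radii are 2/2 and 2√4/2, so the volume ratio is (1/√4)^4 = 4^{-4/2} ≈ 0.0625.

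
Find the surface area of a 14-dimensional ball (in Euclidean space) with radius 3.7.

S_14(3.7) = 2·π^(14/2)·(3.7)^13 / Γ(14/2) ≈ 2.04347e+08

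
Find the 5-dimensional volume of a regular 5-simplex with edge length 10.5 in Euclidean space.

V = (10.5^5 / 5!) · √((5+1) / 2^5) ≈ 460.538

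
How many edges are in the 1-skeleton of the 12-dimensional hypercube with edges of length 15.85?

An n-cube has n·2^(n-1) edges. With n = 12: 12·2048 = 24576.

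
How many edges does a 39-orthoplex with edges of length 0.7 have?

Each 1-face is the convex hull of 2 vertices, one chosen as ±e_i from each of 2 distinct axes: 2^2·C(39,2) = 2964.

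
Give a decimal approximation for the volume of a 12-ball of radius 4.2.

Volume = π^{12/2}·(4.2)^12/Γ(7) ≈ 4.02308e+07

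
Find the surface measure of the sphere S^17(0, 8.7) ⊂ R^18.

S_18(8.7) = 2·π^(18/2)·(8.7)^17 / Γ(18/2) ≈ 1.38575e+16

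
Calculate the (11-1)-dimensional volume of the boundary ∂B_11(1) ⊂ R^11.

S = n·V_n(r)/r = 11·V_11(1)/1 (volume-to-surface relation), giving 64·π^5/945 ≈ 20.7251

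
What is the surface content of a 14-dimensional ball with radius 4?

The surface area of an n-ball is 2π^(n/2) r^(n-1) / Γ(n/2). For n=14, r=4: 8388608·π^7/45 ≈ 5.63023e+08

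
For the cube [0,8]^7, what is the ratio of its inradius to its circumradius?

r_in / r_out = (8/2) / (8√7/2) = 1/√7 ≈ 0.377964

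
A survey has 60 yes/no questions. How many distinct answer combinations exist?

Each vertex is a binary string of length 60, so there are 2^60 = 1152921504606846976.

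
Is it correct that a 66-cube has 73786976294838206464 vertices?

True. The 66-cube has 2^66 = 73786976294838206464 vertices.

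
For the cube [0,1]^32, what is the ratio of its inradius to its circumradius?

For an n-cube of any side s, the inradius is s/2 and the circumradius is s√n/2, so the ratio is 1/√32 ≈ 0.176777.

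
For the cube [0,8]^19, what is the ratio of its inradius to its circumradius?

Ratio = (s/2)/(s√19/2) = 19^(-1/2) ≈ 0.229416.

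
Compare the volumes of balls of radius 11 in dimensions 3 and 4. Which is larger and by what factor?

V_3(11) ≈ 5575.28, V_4(11) ≈ 72250.4. The 4-ball is larger by a factor of 12.96.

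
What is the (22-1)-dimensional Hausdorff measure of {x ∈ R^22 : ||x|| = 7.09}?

S_22(7.09) = 2·π^(22/2)·(7.09)^21 / Γ(22/2) ≈ 1.18437e+17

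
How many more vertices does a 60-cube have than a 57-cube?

The 60-cube has 2^60 = 1152921504606846976 vertices. The 57-cube has 2^57 = 144115188075855872 vertices. Difference: 1152921504606846976 - 144115188075855872 = 1008806316530991104.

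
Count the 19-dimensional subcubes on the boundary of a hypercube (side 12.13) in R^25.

An n-cube has C(n,k)·2^(n-k) k-faces. Here C(25,19)·2^6 = 177100·64 = 11334400.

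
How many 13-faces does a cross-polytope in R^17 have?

Number of 13-faces = 2^(13+1) · C(17,13+1) = 16384 · 680 = 11141120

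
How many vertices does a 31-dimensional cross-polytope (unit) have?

The 31-dimensional cross-polytope has 2n = 2·31 = 62 vertices.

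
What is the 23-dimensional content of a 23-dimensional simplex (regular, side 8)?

V = (8^23 / 23!) · √((23+1) / 2^23) ≈ 3.86221e-05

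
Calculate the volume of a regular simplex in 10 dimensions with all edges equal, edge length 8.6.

V = (8.6^10 / 10!) · √((10+1) / 2^10) ≈ 63.2074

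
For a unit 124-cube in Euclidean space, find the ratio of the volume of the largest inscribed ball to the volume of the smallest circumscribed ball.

Volume scales as r^n, and r_in/r_out = 1/√124, giving (1/√124)^124 ≈ 1.61382e-130.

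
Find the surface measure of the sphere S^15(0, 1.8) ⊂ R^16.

S = n·V_n(r)/r = 16·V_16(1.8)/1.8 (volume-to-surface relation), giving 25403.1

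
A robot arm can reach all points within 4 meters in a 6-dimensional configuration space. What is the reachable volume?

V = 2048·π^3/3 ≈ 21167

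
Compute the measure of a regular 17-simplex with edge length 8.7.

For a regular n-simplex with edge a, V = (a^n / n!)·√((n+1)/2^n). With a=8.7, n=17: V ≈ 0.308774.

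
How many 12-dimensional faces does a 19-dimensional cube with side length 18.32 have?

Choose 12 of 19 axes to span the face (C(19,12) = 50388 ways), then fix each of the remaining 7 coordinates at one of its two extreme values (2^7 = 128 ways): 50388·128 = 6449664.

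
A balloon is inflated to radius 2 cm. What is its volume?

V_3(2) = π^(3/2) · (2)^3 / Γ(3/2 + 1) = 32·π/3 ≈ 33.5103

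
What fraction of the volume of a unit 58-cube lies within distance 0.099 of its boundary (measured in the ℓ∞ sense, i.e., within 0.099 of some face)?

Shell fraction = 1 - (1-0.198)^58 ≈ 0.9999972323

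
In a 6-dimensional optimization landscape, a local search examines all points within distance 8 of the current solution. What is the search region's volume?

V_6(8) = π^(6/2) · (8)^6 / Γ(6/2 + 1) = 131072·π^3/3 ≈ 1.35468e+06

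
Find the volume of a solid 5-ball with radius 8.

Volume = π^{5/2}·(8)^5/Γ(7/2) = 262144·π^2/15 ≈ 172484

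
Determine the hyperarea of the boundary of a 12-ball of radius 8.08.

S_12(8.08) = 2·π^(12/2)·(8.08)^11 / Γ(12/2) ≈ 1.53558e+11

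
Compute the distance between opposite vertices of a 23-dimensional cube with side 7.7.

d = √(7.7² + 7.7² + ... + 7.7²) [23 terms] = √(23·7.7²) = 7.7√23 ≈ 36.9279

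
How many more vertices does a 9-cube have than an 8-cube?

The 9-cube has 2^9 = 512 vertices. The 8-cube has 2^8 = 256 vertices. Difference: 512 - 256 = 256.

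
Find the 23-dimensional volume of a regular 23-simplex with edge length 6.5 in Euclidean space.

For a regular n-simplex with edge a, V = (a^n / n!)·√((n+1)/2^n). With a=6.5, n=23: V ≈ 3.25667e-07.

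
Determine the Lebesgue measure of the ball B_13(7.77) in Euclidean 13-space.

V_13(7.77) = π^(13/2) · (7.77)^13 / Γ(13/2 + 1) ≈ 3.42621e+11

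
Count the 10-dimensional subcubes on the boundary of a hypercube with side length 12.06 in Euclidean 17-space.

Choose 10 of 17 axes to span the face (C(17,10) = 19448 ways), then fix each of the remaining 7 coordinates at one of its two extreme values (2^7 = 128 ways): 19448·128 = 2489344.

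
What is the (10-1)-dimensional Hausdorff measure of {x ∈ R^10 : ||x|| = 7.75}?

The surface area of an n-ball is 2π^(n/2) r^(n-1) / Γ(n/2). For n=10, r=7.75: 2.57207e+09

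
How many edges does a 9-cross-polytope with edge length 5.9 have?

f_1(9-orthoplex) = 2^2 · (9 choose 2) = 144.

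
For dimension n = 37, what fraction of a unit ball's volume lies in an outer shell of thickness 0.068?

1 - (1-0.068)^37 ≈ 0.926143 ≈ 92.61%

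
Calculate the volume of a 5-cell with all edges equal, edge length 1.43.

V_4 = √(5) · 1.43^4 / (4! · 2^(4/2)) ≈ 0.0973998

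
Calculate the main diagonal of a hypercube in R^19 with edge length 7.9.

||(7.9,7.9,...,7.9)|| = √(19)·7.9 ≈ 34.4353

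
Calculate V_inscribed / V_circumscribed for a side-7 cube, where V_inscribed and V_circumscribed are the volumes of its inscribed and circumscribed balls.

V_in/V_out = n^(-n/2) = 3^(-3/2) ≈ 0.19245.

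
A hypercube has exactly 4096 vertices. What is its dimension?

n = log_2(4096) = 12.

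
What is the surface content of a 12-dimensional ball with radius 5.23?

The surface area of an n-ball is 2π^(n/2) r^(n-1) / Γ(n/2). For n=12, r=5.23: 1.28312e+09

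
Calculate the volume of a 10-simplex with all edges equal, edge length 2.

Volume = 2^10 · √(11/2^10) / 10! ≈ 2.92471e-05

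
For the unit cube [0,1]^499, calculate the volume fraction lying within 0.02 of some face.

Shell fraction = 1 - (1-0.04)^499 ≈ 0.9999999986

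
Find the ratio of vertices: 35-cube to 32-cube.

The 35-cube has 2^35 = 34359738368 vertices. The 32-cube has 2^32 = 4294967296 vertices. Ratio: 34359738368/4294967296 = 8.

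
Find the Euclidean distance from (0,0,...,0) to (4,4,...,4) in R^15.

d = √(4² + 4² + ... + 4²) [15 terms] = √(15·4²) = 4√15 ≈ 15.4919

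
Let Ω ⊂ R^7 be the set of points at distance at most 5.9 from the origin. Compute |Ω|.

The n-ball volume is π^(n/2)·r^n/Γ(n/2+1). With n=7, r=5.9: V ≈ 1.17583e+06.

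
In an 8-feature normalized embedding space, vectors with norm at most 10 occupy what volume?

The n-ball volume is π^(n/2)·r^n/Γ(n/2+1). With n=8, r=10: V = 12500000·π^4/3 ≈ 4.05871e+08.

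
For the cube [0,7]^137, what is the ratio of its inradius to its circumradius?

For an n-cube of any side s, the inradius is s/2 and the circumradius is s√n/2, so the ratio is 1/√137 ≈ 0.0854358.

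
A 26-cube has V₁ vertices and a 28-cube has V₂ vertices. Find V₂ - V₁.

V₁ = 2^26 = 67108864. V₂ = 2^28 = 268435456. V₂ - V₁ = 201326592.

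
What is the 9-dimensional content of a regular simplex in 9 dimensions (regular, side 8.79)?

Volume = 8.79^9 · √(10/2^9) / 9! ≈ 120.643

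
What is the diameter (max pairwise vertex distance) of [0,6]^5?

The space diagonal of an n-cube of side s is s√n. Here 6·√5 ≈ 13.4164.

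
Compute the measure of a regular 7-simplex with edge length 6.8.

For a regular n-simplex with edge a, V = (a^n / n!)·√((n+1)/2^n). With a=6.8, n=7: V ≈ 33.3482.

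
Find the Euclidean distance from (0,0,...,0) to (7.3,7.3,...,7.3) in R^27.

||(7.3,7.3,...,7.3)|| = √(27)·7.3 ≈ 37.9319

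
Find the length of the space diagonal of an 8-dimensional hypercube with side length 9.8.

Diagonal = √8 · 9.8 ≈ 27.7186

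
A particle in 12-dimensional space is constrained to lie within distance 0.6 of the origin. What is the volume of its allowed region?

The n-ball volume is π^(n/2)·r^n/Γ(n/2+1). With n=12, r=0.6: V ≈ 0.00290658.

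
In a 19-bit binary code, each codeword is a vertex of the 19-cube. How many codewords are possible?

Number of vertices = 2^19 = 524288.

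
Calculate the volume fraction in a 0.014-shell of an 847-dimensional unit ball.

Shell fraction = 1 - (1-0.014)^847 ≈ 0.999993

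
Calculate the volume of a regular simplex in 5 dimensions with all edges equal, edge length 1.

Volume = 1^5 · √(6/2^5) / 5! ≈ 0.00360844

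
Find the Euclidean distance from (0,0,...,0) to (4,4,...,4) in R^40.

||(4,4,...,4)|| = √(40)·4 ≈ 25.2982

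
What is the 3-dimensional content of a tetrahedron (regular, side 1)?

Volume = (√2/12) · 1³ = 0.117851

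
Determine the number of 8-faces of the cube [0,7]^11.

Choose 8 of 11 axes to span the face (C(11,8) = 165 ways), then fix each of the remaining 3 coordinates at one of its two extreme values (2^3 = 8 ways): 165·8 = 1320.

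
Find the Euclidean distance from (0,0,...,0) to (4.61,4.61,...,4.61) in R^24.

The space diagonal of an n-cube of side s is s√n. Here 4.61·√24 ≈ 22.5843.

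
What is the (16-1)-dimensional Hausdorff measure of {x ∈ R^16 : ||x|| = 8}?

The surface area of an n-ball is 2π^(n/2) r^(n-1) / Γ(n/2). For n=16, r=8: 4398046511104·π^8/315 ≈ 1.32479e+14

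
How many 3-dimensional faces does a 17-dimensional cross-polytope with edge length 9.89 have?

f_3(17-orthoplex) = 2^4 · (17 choose 4) = 38080.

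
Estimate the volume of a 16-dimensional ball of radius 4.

Volume = π^{16/2}·(4)^16/Γ(9) = 33554432·π^8/315 ≈ 1.01074e+09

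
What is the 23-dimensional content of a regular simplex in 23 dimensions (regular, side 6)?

V_23 = √(24) · 6^23 / (23! · 2^(23/2)) ≈ 5.16708e-08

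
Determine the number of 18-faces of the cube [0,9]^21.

An n-cube has C(n,k)·2^(n-k) k-faces. Here C(21,18)·2^3 = 1330·8 = 10640.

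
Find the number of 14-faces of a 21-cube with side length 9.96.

Number of 14-faces = C(21,14) · 2^(21-14) = 116280 · 128 = 14883840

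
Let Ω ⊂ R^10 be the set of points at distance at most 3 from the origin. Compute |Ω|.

Volume = π^{10/2}·(3)^10/Γ(6) = 19683·π^5/40 ≈ 150585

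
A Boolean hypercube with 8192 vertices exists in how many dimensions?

Since 2^n = 8192, we have n = 13.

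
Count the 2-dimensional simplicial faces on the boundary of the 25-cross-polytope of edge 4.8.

Each 2-face is the convex hull of 3 vertices, one chosen as ±e_i from each of 3 distinct axes: 2^3·C(25,3) = 18400.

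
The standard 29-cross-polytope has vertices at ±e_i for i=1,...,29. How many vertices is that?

The vertices are ±e_1, ..., ±e_29, so there are 2·29 = 58.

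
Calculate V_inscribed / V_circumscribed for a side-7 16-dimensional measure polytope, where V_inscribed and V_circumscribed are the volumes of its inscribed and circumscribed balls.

Volume scales as r^n, and r_in/r_out = 1/√16, giving (1/√16)^16 ≈ 2.32831e-10.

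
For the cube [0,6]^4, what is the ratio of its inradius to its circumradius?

For an n-cube of any side s, the inradius is s/2 and the circumradius is s√n/2, so the ratio is 1/√4 ≈ 0.5.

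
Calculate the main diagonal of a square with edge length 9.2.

Diagonal = √2 · 9.2 ≈ 13.0108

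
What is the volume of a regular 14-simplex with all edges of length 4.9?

V_14 = √(15) · 4.9^14 / (14! · 2^(14/2)) ≈ 0.00159651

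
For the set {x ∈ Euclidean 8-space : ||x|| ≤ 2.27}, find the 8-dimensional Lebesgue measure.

Volume = π^{8/2}·(2.27)^8/Γ(5) ≈ 2861.51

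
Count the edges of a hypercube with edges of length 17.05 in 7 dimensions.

The 7-cube has n·2^(n-1) = 7·2^6 = 7·64 = 448 edges.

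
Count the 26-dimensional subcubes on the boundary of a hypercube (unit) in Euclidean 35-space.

Number of 26-faces = C(35,26) · 2^(35-26) = 70607460 · 512 = 36151019520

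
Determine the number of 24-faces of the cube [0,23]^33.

Choose 24 of 33 axes to span the face (C(33,24) = 38567100 ways), then fix each of the remaining 9 coordinates at one of its two extreme values (2^9 = 512 ways): 38567100·512 = 19746355200.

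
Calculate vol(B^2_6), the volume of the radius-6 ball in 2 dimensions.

Volume = π^{2/2}·(6)^2/Γ(2) = 36·π ≈ 113.097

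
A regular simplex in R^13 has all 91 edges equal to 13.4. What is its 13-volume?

Volume = 13.4^13 · √(14/2^13) / 13! ≈ 2981.61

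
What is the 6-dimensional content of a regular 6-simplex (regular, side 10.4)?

V_6 = √(7) · 10.4^6 / (6! · 2^(6/2)) ≈ 581.201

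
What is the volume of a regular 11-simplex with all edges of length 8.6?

For a regular n-simplex with edge a, V = (a^n / n!)·√((n+1)/2^n). With a=8.6, n=11: V ≈ 36.4966.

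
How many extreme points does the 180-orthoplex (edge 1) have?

Number of vertices = 2n = 360.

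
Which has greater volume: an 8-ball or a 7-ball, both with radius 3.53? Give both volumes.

V_8(3.53) ≈ 97855.6. V_7(3.53) ≈ 32270.3. The 8-ball is larger.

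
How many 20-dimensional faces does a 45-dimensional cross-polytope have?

Each 20-face is the convex hull of 21 vertices, one chosen as ±e_i from each of 21 distinct axes: 2^21·C(45,21) = 7913929703738572800.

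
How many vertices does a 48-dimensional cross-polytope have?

Number of vertices = 2n = 96.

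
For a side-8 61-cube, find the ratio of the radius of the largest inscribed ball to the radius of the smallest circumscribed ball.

Ratio = (s/2)/(s√61/2) = 61^(-1/2) ≈ 0.128037.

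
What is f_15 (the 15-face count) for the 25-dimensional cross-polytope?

Number of 15-faces = 2^(15+1) · C(25,15+1) = 65536 · 2042975 = 133888409600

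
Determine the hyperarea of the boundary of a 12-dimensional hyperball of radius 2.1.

|∂B_12(2.1)| ≈ 56125.5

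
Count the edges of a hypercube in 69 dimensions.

Each of the 2^69 = 590295810358705651712 vertices has degree 69; total edges = 69·2^69/2 = 20365205457375344984064.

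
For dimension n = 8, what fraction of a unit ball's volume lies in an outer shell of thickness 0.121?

1 - (1-0.121)^8 ≈ 0.643622 ≈ 64.36%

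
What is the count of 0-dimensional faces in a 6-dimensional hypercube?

Choose 0 of 6 axes to span the face (C(6,0) = 1 way), then fix each of the remaining 6 coordinates at one of its two extreme values (2^6 = 64 ways): 1·64 = 64.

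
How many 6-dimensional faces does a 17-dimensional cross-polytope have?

f_6(17-orthoplex) = 2^7 · (17 choose 7) = 2489344.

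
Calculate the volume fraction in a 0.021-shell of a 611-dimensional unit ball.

V(inner)/V(outer) = ((1-0.021)/1)^611 ≈ 2.335e-06, so the shell fraction is 0.9999976653.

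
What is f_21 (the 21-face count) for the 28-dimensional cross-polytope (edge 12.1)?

f_21(28-orthoplex) = 2^22 · (28 choose 22) = 1580162088960.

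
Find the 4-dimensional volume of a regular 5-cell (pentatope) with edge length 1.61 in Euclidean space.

Volume = 1.61^4 · √(5/2^4) / 4! ≈ 0.156501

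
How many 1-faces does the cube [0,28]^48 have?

The 48-cube has n·2^(n-1) = 48·2^47 = 48·140737488355328 = 6755399441055744 edges.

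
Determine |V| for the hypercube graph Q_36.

Each vertex is a binary string of length 36, so there are 2^36 = 68719476736.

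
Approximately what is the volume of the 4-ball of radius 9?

V = 6561·π^2/2 ≈ 32377.2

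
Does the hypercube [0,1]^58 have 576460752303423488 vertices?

False. The 58-cube has 2^58 = 288230376151711744 vertices.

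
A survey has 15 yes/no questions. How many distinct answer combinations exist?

An n-cube has 2^n vertices; for n = 15 that is 2^15 = 32768.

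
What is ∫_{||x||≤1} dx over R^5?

The n-ball volume is π^(n/2)·r^n/Γ(n/2+1). With n=5, r=1: V = 8·π^2/15 ≈ 5.26379.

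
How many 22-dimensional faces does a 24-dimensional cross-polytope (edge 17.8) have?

Number of 22-faces = 2^(22+1) · C(24,22+1) = 8388608 · 24 = 201326592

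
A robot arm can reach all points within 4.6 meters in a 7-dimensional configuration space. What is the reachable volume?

The n-ball volume is π^(n/2)·r^n/Γ(n/2+1). With n=7, r=4.6: V ≈ 205914.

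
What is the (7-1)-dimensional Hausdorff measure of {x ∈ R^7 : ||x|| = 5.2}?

S = n·V_n(r)/r = 7·V_7(5.2)/5.2 (volume-to-surface relation), giving 653881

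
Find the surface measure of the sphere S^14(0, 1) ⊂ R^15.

The surface area of an n-ball is 2π^(n/2) r^(n-1) / Γ(n/2). For n=15, r=1: 256·π^7/135135 ≈ 5.72165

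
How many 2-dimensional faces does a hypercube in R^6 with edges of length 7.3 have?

An n-cube has C(n,k)·2^(n-k) k-faces. Here C(6,2)·2^4 = 15·16 = 240.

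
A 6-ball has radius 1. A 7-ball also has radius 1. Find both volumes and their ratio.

V_6(1) ≈ 5.16771. V_7(1) ≈ 4.72477. Ratio V_6/V_7 ≈ 1.094.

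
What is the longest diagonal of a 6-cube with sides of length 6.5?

Diagonal = √6 · 6.5 ≈ 15.9217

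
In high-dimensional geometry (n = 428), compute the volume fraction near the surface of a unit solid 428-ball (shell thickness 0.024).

1 - (1-0.024)^428 ≈ 0.999969 ≈ 99.996948%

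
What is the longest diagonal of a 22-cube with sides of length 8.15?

d = √(8.15² + 8.15² + ... + 8.15²) [22 terms] = √(22·8.15²) = 8.15√22 ≈ 38.2269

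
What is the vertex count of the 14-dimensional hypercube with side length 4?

Number of vertices = 2^14 = 16384.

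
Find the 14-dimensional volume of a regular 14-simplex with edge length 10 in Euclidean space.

V_14 = √(15) · 10^14 / (14! · 2^(14/2)) ≈ 34.7078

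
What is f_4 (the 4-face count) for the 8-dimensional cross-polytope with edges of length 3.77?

Number of 4-faces = 2^(4+1) · C(8,4+1) = 32 · 56 = 1792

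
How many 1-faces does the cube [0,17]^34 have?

Each of the 2^34 = 17179869184 vertices has degree 34; total edges = 34·2^34/2 = 292057776128.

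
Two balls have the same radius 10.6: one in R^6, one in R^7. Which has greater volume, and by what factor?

V_6(10.6) ≈ 7.3305e+06, V_7(10.6) ≈ 7.1043e+07. The 7-ball is larger by a factor of 9.691.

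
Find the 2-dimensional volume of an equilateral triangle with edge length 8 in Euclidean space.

Area = (√3/4) · 8² = 27.7128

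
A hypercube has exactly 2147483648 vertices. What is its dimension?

2^n = 2147483648 ⇒ n = log_2(2147483648) = 31.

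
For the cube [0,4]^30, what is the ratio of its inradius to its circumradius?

r_in / r_out = (4/2) / (4√30/2) = 1/√30 ≈ 0.182574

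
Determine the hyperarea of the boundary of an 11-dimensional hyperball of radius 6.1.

S = n·V_n(r)/r = 11·V_11(6.1)/6.1 (volume-to-surface relation), giving 1.47841e+09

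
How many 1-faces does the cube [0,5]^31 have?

An n-cube has n·2^(n-1) edges. With n = 31: 31·1073741824 = 33285996544.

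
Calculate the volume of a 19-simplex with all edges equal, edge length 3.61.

V = (3.61^19 / 19!) · √((19+1) / 2^19) ≈ 1.98734e-09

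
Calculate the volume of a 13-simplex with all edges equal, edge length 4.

For a regular n-simplex with edge a, V = (a^n / n!)·√((n+1)/2^n). With a=4, n=13: V ≈ 0.000445521.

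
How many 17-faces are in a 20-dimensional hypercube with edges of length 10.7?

Number of 17-faces = C(20,17) · 2^(20-17) = 1140 · 8 = 9120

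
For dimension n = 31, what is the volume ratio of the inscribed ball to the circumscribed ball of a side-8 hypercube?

Volume scales as r^n, and r_in/r_out = 1/√31, giving (1/√31)^31 ≈ 7.65409e-24.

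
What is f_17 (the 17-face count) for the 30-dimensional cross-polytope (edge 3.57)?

An n-cross-polytope has 2^(k+1)·C(n,k+1) k-faces. Here 2^18·C(30,18) = 262144·86493225 = 22673679974400.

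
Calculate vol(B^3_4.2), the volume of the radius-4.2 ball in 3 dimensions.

V_3(4.2) = π^(3/2) · (4.2)^3 / Γ(3/2 + 1) ≈ 310.339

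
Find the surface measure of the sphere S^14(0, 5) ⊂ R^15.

The surface area of an n-ball is 2π^(n/2) r^(n-1) / Γ(n/2). For n=15, r=5: 312500000000·π^7/27027 ≈ 3.49222e+10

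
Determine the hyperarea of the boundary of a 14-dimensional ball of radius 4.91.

S = n·V_n(r)/r = 14·V_14(4.91)/4.91 (volume-to-surface relation), giving 8.08735e+09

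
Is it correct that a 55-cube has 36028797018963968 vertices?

True. The 55-cube has 2^55 = 36028797018963968 vertices.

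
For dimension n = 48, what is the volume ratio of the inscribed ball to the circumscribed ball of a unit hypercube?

The radii are 1/2 and 1√48/2, so the volume ratio is (1/√48)^48 = 48^{-48/2} ≈ 4.469e-41.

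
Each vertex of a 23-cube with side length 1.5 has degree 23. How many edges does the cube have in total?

The 23-cube has n·2^(n-1) = 23·2^22 = 23·4194304 = 96468992 edges.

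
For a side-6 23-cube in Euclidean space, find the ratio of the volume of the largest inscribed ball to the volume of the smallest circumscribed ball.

V_in / V_out = (r_in/r_out)^23 = (1/√23)^23 = 23^(-23/2) ≈ 2.18842e-16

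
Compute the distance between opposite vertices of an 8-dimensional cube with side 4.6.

||(4.6,4.6,...,4.6)|| = √(8)·4.6 ≈ 13.0108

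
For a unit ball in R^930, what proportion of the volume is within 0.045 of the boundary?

V(inner)/V(outer) = ((1-0.045)/1)^930 ≈ 2.53e-19, so the shell fraction is 1 - 2.53e-19.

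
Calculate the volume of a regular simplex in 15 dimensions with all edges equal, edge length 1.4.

For a regular n-simplex with edge a, V = (a^n / n!)·√((n+1)/2^n). With a=1.4, n=15: V ≈ 2.62879e-12.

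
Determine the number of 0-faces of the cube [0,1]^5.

Number of 0-faces = C(5,0) · 2^(5-0) = 1 · 32 = 32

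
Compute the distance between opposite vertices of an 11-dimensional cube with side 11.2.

Diagonal = √11 · 11.2 ≈ 37.1462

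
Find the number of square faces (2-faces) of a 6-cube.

An n-cube has C(n,k)·2^(n-k) k-faces. Here C(6,2)·2^4 = 15·16 = 240.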